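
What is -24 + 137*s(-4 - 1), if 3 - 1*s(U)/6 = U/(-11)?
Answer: 22752/11 ≈ 2068.4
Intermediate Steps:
s(U) = 18 + 6*U/11 (s(U) = 18 - 6*U/(-11) = 18 - 6*U*(-1)/11 = 18 - (-6)*U/11 = 18 + 6*U/11)
-24 + 137*s(-4 - 1) = -24 + 137*(18 + 6*(-4 - 1)/11) = -24 + 137*(18 + (6/11)*(-5)) = -24 + 137*(18 - 30/11) = -24 + 137*(168/11) = -24 + 23016/11 = 22752/11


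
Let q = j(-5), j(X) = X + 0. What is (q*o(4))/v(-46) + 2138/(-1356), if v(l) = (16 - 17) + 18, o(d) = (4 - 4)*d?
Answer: -1069/678 ≈ -1.5767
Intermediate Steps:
j(X) = X
o(d) = 0 (o(d) = 0*d = 0)
v(l) = 17 (v(l) = -1 + 18 = 17)
q = -5
(q*o(4))/v(-46) + 2138/(-1356) = -5*0/17 + 2138/(-1356) = 0*(1/17) + 2138*(-1/1356) = 0 - 1069/678 = -1069/678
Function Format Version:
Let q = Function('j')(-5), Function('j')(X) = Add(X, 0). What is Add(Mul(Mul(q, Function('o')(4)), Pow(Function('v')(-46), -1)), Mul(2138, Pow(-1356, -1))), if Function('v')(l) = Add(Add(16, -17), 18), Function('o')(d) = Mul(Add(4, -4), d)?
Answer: Rational(-1069, 678) ≈ -1.5767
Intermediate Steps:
Function('j')(X) = X
Function('o')(d) = 0 (Function('o')(d) = Mul(0, d) = 0)
Function('v')(l) = 17 (Function('v')(l) = Add(-1, 18) = 17)
q = -5
Add(Mul(Mul(q, Function('o')(4)), Pow(Function('v')(-46), -1)), Mul(2138, Pow(-1356, -1))) = Add(Mul(Mul(-5, 0), Pow(17, -1)), Mul(2138, Pow(-1356, -1))) = Add(Mul(0, Rational(1, 17)), Mul(2138, Rational(-1, 1356))) = Add(0, Rational(-1069, 678)) = Rational(-1069, 678)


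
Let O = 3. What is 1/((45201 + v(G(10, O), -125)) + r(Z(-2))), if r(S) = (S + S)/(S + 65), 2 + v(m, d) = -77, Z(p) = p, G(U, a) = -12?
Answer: 63/2842682 ≈ 2.2162e-5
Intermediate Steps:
v(m, d) = -79 (v(m, d) = -2 - 77 = -79)
r(S) = 2*S/(65 + S) (r(S) = (2*S)/(65 + S) = 2*S/(65 + S))
1/((45201 + v(G(10, O), -125)) + r(Z(-2))) = 1/((45201 - 79) + 2*(-2)/(65 - 2)) = 1/(45122 + 2*(-2)/63) = 1/(45122 + 2*(-2)*(1/63)) = 1/(45122 - 4/63) = 1/(2842682/63) = 63/2842682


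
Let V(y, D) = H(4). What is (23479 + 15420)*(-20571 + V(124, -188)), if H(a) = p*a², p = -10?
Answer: -806415169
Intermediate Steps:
H(a) = -10*a²
V(y, D) = -160 (V(y, D) = -10*4² = -10*16 = -160)
(23479 + 15420)*(-20571 + V(124, -188)) = (23479 + 15420)*(-20571 - 160) = 38899*(-20731) = -806415169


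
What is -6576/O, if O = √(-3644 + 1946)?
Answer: 1096*I*√1698/283 ≈ 159.59*I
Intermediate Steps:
O = I*√1698 (O = √(-1698) = I*√1698 ≈ 41.207*I)
-6576/O = -6576*(-I*√1698/1698) = -(-1096)*I*√1698/283 = 1096*I*√1698/283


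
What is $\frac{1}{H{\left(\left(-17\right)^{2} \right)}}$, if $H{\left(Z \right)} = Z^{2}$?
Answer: $\frac{1}{83521} \approx 1.1973 \cdot 10^{-5}$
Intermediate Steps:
$\frac{1}{H{\left(\left(-17\right)^{2} \right)}} = \frac{1}{\left(\left(-17\right)^{2}\right)^{2}} = \frac{1}{289^{2}} = \frac{1}{83521}$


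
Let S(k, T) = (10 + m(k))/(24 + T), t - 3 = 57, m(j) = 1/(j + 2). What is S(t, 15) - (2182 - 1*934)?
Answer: -1005681/806 ≈ -1247.7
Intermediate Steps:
m(j) = 1/(2 + j)
t = 60 (t = 3 + 57 = 60)
S(k, T) = (10 + 1/(2 + k))/(24 + T)
S(t, 15) - (2182 - 1*934) = (21 + 10*60)/((2 + 60)*(24 + 15)) - (2182 - 1*934) = (21 + 600)/(62*39) - (2182 - 934) = (1/62)*(1/39)*621 - 1*1248 = 207/806 - 1248 = -1005681/806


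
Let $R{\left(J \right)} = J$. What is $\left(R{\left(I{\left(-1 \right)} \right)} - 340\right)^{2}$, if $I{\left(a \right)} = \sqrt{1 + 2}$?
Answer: $\left(340 - \sqrt{3}\right)^{2} \approx 1.1443 \cdot 10^{5}$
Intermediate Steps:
$I{\left(a \right)} = \sqrt{3}$
$\left(R{\left(I{\left(-1 \right)} \right)} - 340\right)^{2} = \left(\sqrt{3} - 340\right)^{2} = \left(-340 + \sqrt{3}\right)^{2}$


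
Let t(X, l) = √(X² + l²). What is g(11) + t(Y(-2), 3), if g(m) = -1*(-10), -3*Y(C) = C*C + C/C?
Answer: 10 + √106/3 ≈ 13.432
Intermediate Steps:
Y(C) = -⅓ - C²/3 (Y(C) = -(C*C + C/C)/3 = -(C² + 1)/3 = -(1 + C²)/3 = -⅓ - C²/3)
g(m) = 10
g(11) + t(Y(-2), 3) = 10 + √((-⅓ - ⅓*(-2)²)² + 3²) = 10 + √((-⅓ - ⅓*4)² + 9) = 10 + √((-⅓ - 4/3)² + 9) = 10 + √((-5/3)² + 9) = 10 + √(25/9 + 9) = 10 + √(106/9) = 10 + √106/3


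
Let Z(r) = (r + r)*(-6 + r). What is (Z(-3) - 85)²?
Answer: 961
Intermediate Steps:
Z(r) = 2*r*(-6 + r) (Z(r) = (2*r)*(-6 + r) = 2*r*(-6 + r))
(Z(-3) - 85)² = (2*(-3)*(-6 - 3) - 85)² = (2*(-3)*(-9) - 85)² = (54 - 85)² = (-31)² = 961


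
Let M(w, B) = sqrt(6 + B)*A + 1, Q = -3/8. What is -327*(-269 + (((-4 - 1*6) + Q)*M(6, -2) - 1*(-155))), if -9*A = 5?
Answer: 885625/24 ≈ 36901.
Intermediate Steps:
A = -5/9 (A = -1/9*5 = -5/9 ≈ -0.55556)
Q = -3/8 (Q = -3*1/8 = -3/8 ≈ -0.37500)
M(w, B) = 1 - 5*sqrt(6 + B)/9 (M(w, B) = sqrt(6 + B)*(-5/9) + 1 = -5*sqrt(6 + B)/9 + 1 = 1 - 5*sqrt(6 + B)/9)
-327*(-269 + (((-4 - 1*6) + Q)*M(6, -2) - 1*(-155))) = -327*(-269 + (((-4 - 1*6) - 3/8)*(1 - 5*sqrt(6 - 2)/9) - 1*(-155))) = -327*(-269 + (((-4 - 6) - 3/8)*(1 - 5*sqrt(4)/9) + 155)) = -327*(-269 + ((-10 - 3/8)*(1 - 5/9*2) + 155)) = -327*(-269 + (-83*(1 - 10/9)/8 + 155)) = -327*(-269 + (-83/8*(-1/9) + 155)) = -327*(-269 + (83/72 + 155)) = -327*(-269 + 11243/72) = -327*(-8125/72) = 885625/24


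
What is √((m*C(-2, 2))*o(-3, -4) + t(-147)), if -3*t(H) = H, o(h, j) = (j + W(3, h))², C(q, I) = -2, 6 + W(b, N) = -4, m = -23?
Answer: 7*√185 ≈ 95.210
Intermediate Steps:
W(b, N) = -10 (W(b, N) = -6 - 4 = -10)
o(h, j) = (-10 + j)² (o(h, j) = (j - 10)² = (-10 + j)²)
t(H) = -H/3
√((m*C(-2, 2))*o(-3, -4) + t(-147)) = √((-23*(-2))*(-10 - 4)² - ⅓*(-147)) = √(46*(-14)² + 49) = √(46*196 + 49) = √(9016 + 49) = √9065 = 7*√185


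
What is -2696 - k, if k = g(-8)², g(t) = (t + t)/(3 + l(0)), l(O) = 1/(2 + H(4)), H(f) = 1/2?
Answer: -785544/289 ≈ -2718.1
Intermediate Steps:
H(f) = ½
l(O) = ⅖ (l(O) = 1/(2 + ½) = 1/(5/2) = ⅖)
g(t) = 10*t/17 (g(t) = (t + t)/(3 + ⅖) = (2*t)/(17/5) = (2*t)*(5/17) = 10*t/17)
k = 6400/289 (k = ((10/17)*(-8))² = (-80/17)² = 6400/289 ≈ 22.145)
-2696 - k = -2696 - 1*6400/289 = -2696 - 6400/289 = -785544/289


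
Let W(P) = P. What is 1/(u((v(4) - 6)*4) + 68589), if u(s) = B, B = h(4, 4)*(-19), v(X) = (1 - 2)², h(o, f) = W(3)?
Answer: 1/68532 ≈ 1.4592e-5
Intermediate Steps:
h(o, f) = 3
v(X) = 1 (v(X) = (-1)² = 1)
B = -57 (B = 3*(-19) = -57)
u(s) = -57
1/(u((v(4) - 6)*4) + 68589) = 1/(-57 + 68589) = 1/68532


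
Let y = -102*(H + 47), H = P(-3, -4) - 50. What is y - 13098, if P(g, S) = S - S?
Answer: -12792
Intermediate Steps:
P(g, S) = 0
H = -50 (H = 0 - 50 = -50)
y = 306 (y = -102*(-50 + 47) = -102*(-3) = 306)
y - 13098 = 306 - 13098 = -12792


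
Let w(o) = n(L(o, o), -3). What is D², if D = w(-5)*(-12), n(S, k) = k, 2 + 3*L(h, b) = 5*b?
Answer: 1296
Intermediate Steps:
L(h, b) = -⅔ + 5*b/3 (L(h, b) = -⅔ + (5*b)/3 = -⅔ + 5*b/3)
w(o) = -3
D = 36 (D = -3*(-12) = 36)
D² = 36² = 1296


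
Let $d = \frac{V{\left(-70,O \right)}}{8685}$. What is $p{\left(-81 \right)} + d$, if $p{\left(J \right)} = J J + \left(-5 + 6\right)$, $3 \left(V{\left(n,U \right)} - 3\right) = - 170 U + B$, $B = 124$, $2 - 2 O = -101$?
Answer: $\frac{18996032}{2895} \approx 6561.7$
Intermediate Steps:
$O = \frac{103}{2}$ ($O = 1 - - \frac{101}{2} = 1 + \frac{101}{2} = \frac{103}{2} \approx 51.5$)
$V{\left(n,U \right)} = \frac{133}{3} - \frac{170 U}{3}$ ($V{\left(n,U \right)} = 3 + \frac{- 170 U + 124}{3} = 3 + \frac{124 - 170 U}{3} = 3 - \left(- \frac{124}{3} + \frac{170 U}{3}\right) = \frac{133}{3} - \frac{170 U}{3}$)
$d = - \frac{958}{2895}$ ($d = \frac{\frac{133}{3} - \frac{8755}{3}}{8685} = \left(\frac{133}{3} - \frac{8755}{3}\right) \frac{1}{8685} = \left(-2874\right) \frac{1}{8685} = - \frac{958}{2895} \approx -0.33092$)
$p{\left(J \right)} = 1 + J^{2}$ ($p{\left(J \right)} = J^{2} + 1 = 1 + J^{2}$)
$p{\left(-81 \right)} + d = \left(1 + \left(-81\right)^{2}\right) - \frac{958}{2895} = \left(1 + 6561\right) - \frac{958}{2895} = 6562 - \frac{958}{2895} = \frac{18996032}{2895}$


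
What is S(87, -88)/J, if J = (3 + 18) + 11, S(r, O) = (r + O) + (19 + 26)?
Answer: 11/8 ≈ 1.3750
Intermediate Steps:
S(r, O) = 45 + O + r (S(r, O) = (O + r) + 45 = 45 + O + r)
J = 32 (J = 21 + 11 = 32)
S(87, -88)/J = (45 - 88 + 87)/32 = 44*(1/32) = 11/8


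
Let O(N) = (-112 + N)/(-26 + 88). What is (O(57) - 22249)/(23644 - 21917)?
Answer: -1379493/107074 ≈ -12.884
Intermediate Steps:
O(N) = -56/31 + N/62 (O(N) = (-112 + N)/62 = (-112 + N)*(1/62) = -56/31 + N/62)
(O(57) - 22249)/(23644 - 21917) = ((-56/31 + (1/62)*57) - 22249)/(23644 - 21917) = ((-56/31 + 57/62) - 22249)/1727 = (-55/62 - 22249)*(1/1727) = -1379493/62*1/1727 = -1379493/107074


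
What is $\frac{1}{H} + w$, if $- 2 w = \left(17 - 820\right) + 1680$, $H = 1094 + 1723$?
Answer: $- \frac{2470507}{5634} \approx -438.5$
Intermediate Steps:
$H = 2817$
$w = - \frac{877}{2}$ ($w = - \frac{\left(17 - 820\right) + 1680}{2} = - \frac{-803 + 1680}{2} = \left(- \frac{1}{2}\right) 877 = - \frac{877}{2} \approx -438.5$)
$\frac{1}{H} + w = \frac{1}{2817} - \frac{877}{2} = - \frac{2470507}{5634}$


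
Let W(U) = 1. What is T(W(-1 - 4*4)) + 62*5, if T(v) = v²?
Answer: 311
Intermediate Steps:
T(W(-1 - 4*4)) + 62*5 = 1² + 62*5 = 1 + 310 = 311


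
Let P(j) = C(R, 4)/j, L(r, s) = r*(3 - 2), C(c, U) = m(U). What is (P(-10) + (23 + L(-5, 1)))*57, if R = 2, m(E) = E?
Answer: 5016/5 ≈ 1003.2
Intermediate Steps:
C(c, U) = U
L(r, s) = r (L(r, s) = r*1 = r)
P(j) = 4/j
(P(-10) + (23 + L(-5, 1)))*57 = (4/(-10) + (23 - 5))*57 = (4*(-⅒) + 18)*57 = (-⅖ + 18)*57 = (88/5)*57 = 5016/5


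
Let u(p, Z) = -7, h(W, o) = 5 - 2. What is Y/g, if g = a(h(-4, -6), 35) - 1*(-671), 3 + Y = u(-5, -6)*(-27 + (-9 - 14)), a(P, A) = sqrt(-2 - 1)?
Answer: 232837/450244 - 347*I*sqrt(3)/450244 ≈ 0.51714 - 0.0013349*I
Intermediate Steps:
h(W, o) = 3
a(P, A) = I*sqrt(3) (a(P, A) = sqrt(-3) = I*sqrt(3))
Y = 347 (Y = -3 - 7*(-27 + (-9 - 14)) = -3 - 7*(-27 - 23) = -3 - 7*(-50) = -3 + 350 = 347)
g = 671 + I*sqrt(3) (g = I*sqrt(3) - 1*(-671) = I*sqrt(3) + 671 = 671 + I*sqrt(3) ≈ 671.0 + 1.732*I)
Y/g = 347/(671 + I*sqrt(3))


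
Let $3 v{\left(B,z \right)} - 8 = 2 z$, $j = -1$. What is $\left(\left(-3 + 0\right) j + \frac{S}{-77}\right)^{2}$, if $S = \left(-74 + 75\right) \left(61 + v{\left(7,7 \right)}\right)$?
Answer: $\frac{238144}{53361} \approx 4.4629$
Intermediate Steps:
$v{\left(B,z \right)} = \frac{8}{3} + \frac{2 z}{3}$
$S = \frac{205}{3}$ ($S = \left(-74 + 75\right) \left(61 + \left(\frac{8}{3} + \frac{2}{3} \cdot 7\right)\right) = 1 \left(61 + \left(\frac{8}{3} + \frac{14}{3}\right)\right) = 1 \left(61 + \frac{22}{3}\right) = 1 \cdot \frac{205}{3} = \frac{205}{3} \approx 68.333$)
$\left(\left(-3 + 0\right) j + \frac{S}{-77}\right)^{2} = \left(\left(-3 + 0\right) \left(-1\right) + \frac{205}{3 \left(-77\right)}\right)^{2} = \left(\left(-3\right) \left(-1\right) + \frac{205}{3} \left(- \frac{1}{77}\right)\right)^{2} = \left(3 - \frac{205}{231}\right)^{2} = \left(\frac{488}{231}\right)^{2} = \frac{238144}{53361}$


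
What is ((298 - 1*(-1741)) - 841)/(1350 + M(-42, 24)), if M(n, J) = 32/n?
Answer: 12579/14167 ≈ 0.88791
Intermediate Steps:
((298 - 1*(-1741)) - 841)/(1350 + M(-42, 24)) = ((298 - 1*(-1741)) - 841)/(1350 + 32/(-42)) = ((298 + 1741) - 841)/(1350 + 32*(-1/42)) = (2039 - 841)/(1350 - 16/21) = 1198/(28334/21) = 1198*(21/28334) = 12579/14167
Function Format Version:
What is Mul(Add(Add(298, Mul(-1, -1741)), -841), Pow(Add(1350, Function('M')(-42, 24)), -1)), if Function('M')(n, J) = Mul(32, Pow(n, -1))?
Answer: Rational(12579, 14167) ≈ 0.88791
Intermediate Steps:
Mul(Add(Add(298, Mul(-1, -1741)), -841), Pow(Add(1350, Function('M')(-42, 24)), -1)) = Mul(Add(Add(298, Mul(-1, -1741)), -841), Pow(Add(1350, Mul(32, Pow(-42, -1))), -1)) = Mul(Add(Add(298, 1741), -841), Pow(Add(1350, Mul(32, Rational(-1, 42))), -1)) = Mul(Add(2039, -841), Pow(Add(1350, Rational(-16, 21)), -1)) = Mul(1198, Pow(Rational(28334, 21), -1)) = Mul(1198, Rational(21, 28334)) = Rational(12579, 14167)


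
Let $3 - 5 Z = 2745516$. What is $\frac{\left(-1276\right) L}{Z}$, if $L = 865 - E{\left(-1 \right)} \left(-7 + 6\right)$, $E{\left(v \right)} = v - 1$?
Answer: $\frac{5505940}{2745513} \approx 2.0054$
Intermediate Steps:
$Z = - \frac{2745513}{5}$ ($Z = \frac{3}{5} - \frac{2745516}{5} = - \frac{2745513}{5} \approx -5.491 \cdot 10^{5}$)
$E{\left(v \right)} = -1 + v$
$L = 863$ ($L = 865 - \left(-1 - 1\right) \left(-7 + 6\right) = 865 - \left(-2\right) \left(-1\right) = 865 - 2 = 863$)
$\frac{\left(-1276\right) L}{Z} = \frac{\left(-1276\right) 863}{- \frac{2745513}{5}} = \left(-1101188\right) \left(- \frac{5}{2745513}\right) = \frac{5505940}{2745513}$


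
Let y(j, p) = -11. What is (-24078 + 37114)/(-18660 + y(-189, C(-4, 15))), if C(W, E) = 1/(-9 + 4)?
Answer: -13036/18671 ≈ -0.69820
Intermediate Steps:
C(W, E) = -⅕ (C(W, E) = 1/(-5) = -⅕)
(-24078 + 37114)/(-18660 + y(-189, C(-4, 15))) = (-24078 + 37114)/(-18660 - 11) = 13036/(-18671) = 13036*(-1/18671) = -13036/18671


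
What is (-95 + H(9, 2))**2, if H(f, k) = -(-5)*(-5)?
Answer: 14400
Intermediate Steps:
H(f, k) = -25 (H(f, k) = -1*25 = -25)
(-95 + H(9, 2))**2 = (-95 - 25)**2 = (-120)**2 = 14400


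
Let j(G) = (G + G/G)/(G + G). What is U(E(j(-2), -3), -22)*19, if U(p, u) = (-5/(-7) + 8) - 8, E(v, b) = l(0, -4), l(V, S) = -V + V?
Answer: 95/7 ≈ 13.571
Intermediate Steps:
j(G) = (1 + G)/(2*G) (j(G) = (G + 1)/((2*G)) = (1 + G)*(1/(2*G)) = (1 + G)/(2*G))
l(V, S) = 0
E(v, b) = 0
U(p, u) = 5/7 (U(p, u) = (-5*(-⅐) + 8) - 8 = (5/7 + 8) - 8 = 61/7 - 8 = 5/7)
U(E(j(-2), -3), -22)*19 = (5/7)*19 = 95/7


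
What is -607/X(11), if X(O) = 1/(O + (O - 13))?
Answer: -5463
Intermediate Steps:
X(O) = 1/(-13 + 2*O) (X(O) = 1/(O + (-13 + O)) = 1/(-13 + 2*O))
-607/X(11) = -607/(1/(-13 + 2*11)) = -607/(1/(-13 + 22)) = -607/(1/9) = -607/⅑ = -607*9 = -5463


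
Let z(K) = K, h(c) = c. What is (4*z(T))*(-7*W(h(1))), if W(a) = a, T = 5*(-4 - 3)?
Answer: 980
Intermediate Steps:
T = -35 (T = 5*(-7) = -35)
(4*z(T))*(-7*W(h(1))) = (4*(-35))*(-7*1) = -140*(-7) = 980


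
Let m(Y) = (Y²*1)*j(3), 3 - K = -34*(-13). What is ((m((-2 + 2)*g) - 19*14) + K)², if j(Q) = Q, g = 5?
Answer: 497025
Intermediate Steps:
K = -439 (K = 3 - (-34)*(-13) = 3 - 1*442 = 3 - 442 = -439)
m(Y) = 3*Y² (m(Y) = (Y²*1)*3 = Y²*3 = 3*Y²)
((m((-2 + 2)*g) - 19*14) + K)² = ((3*((-2 + 2)*5)² - 19*14) - 439)² = ((3*(0*5)² - 266) - 439)² = ((3*0² - 266) - 439)² = ((3*0 - 266) - 439)² = ((0 - 266) - 439)² = (-266 - 439)² = (-705)² = 497025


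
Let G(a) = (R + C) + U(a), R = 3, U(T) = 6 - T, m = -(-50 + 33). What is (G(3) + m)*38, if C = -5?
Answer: 684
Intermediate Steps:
m = 17 (m = -1*(-17) = 17)
G(a) = 4 - a (G(a) = (3 - 5) + (6 - a) = -2 + (6 - a) = 4 - a)
(G(3) + m)*38 = ((4 - 1*3) + 17)*38 = ((4 - 3) + 17)*38 = (1 + 17)*38 = 18*38 = 684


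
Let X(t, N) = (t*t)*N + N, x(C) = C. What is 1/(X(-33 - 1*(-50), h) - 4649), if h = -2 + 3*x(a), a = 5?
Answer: -1/879 ≈ -0.0011377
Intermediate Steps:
h = 13 (h = -2 + 3*5 = -2 + 15 = 13)
X(t, N) = N + N*t² (X(t, N) = t²*N + N = N*t² + N = N + N*t²)
1/(X(-33 - 1*(-50), h) - 4649) = 1/(13*(1 + (-33 - 1*(-50))²) - 4649) = 1/(13*(1 + (-33 + 50)²) - 4649) = 1/(13*(1 + 17²) - 4649) = 1/(13*(1 + 289) - 4649) = 1/(13*290 - 4649) = 1/(3770 - 4649) = 1/(-879) = -1/879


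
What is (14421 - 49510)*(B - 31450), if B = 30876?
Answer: 20141086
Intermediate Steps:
(14421 - 49510)*(B - 31450) = (14421 - 49510)*(30876 - 31450) = -35089*(-574) = 20141086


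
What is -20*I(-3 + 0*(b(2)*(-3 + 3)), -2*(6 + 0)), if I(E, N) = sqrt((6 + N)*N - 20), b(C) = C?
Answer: -40*sqrt(13) ≈ -144.22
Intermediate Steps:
I(E, N) = sqrt(-20 + N*(6 + N)) (I(E, N) = sqrt(N*(6 + N) - 20) = sqrt(-20 + N*(6 + N)))
-20*I(-3 + 0*(b(2)*(-3 + 3)), -2*(6 + 0)) = -20*sqrt(-20 + (-2*(6 + 0))**2 + 6*(-2*(6 + 0))) = -20*sqrt(-20 + (-2*6)**2 + 6*(-2*6)) = -20*sqrt(-20 + (-12)**2 + 6*(-12)) = -20*sqrt(-20 + 144 - 72) = -40*sqrt(13)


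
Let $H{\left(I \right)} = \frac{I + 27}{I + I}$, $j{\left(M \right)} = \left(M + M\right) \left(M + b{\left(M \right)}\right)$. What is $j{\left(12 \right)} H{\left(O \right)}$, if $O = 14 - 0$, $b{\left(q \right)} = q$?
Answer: $\frac{5904}{7} \approx 843.43$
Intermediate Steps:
$j{\left(M \right)} = 4 M^{2}$ ($j{\left(M \right)} = \left(M + M\right) \left(M + M\right) = 2 M 2 M = 4 M^{2}$)
$O = 14$ ($O = 14 + 0 = 14$)
$H{\left(I \right)} = \frac{27 + I}{2 I}$
$j{\left(12 \right)} H{\left(O \right)} = 4 \cdot 12^{2} \frac{27 + 14}{2 \cdot 14} = 4 \cdot 144 \cdot \frac{1}{2} \cdot \frac{1}{14} \cdot 41 = 576 \cdot \frac{41}{28} = \frac{5904}{7}$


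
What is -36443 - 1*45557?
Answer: -82000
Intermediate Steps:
-36443 - 1*45557 = -36443 - 45557 = -82000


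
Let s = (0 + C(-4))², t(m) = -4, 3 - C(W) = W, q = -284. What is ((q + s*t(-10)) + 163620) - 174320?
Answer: -11180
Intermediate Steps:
C(W) = 3 - W
s = 49 (s = (0 + (3 - 1*(-4)))² = (0 + (3 + 4))² = (0 + 7)² = 7² = 49)
((q + s*t(-10)) + 163620) - 174320 = ((-284 + 49*(-4)) + 163620) - 174320 = ((-284 - 196) + 163620) - 174320 = (-480 + 163620) - 174320 = 163140 - 174320 = -11180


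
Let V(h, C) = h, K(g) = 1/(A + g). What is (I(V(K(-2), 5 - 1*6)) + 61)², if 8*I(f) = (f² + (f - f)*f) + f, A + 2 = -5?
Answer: 24403600/6561 ≈ 3719.5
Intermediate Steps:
A = -7 (A = -2 - 5 = -7)
K(g) = 1/(-7 + g)
I(f) = f/8 + f²/8 (I(f) = ((f² + (f - f)*f) + f)/8 = ((f² + 0*f) + f)/8 = ((f² + 0) + f)/8 = (f² + f)/8 = (f + f²)/8 = f/8 + f²/8)
(I(V(K(-2), 5 - 1*6)) + 61)² = ((1 + 1/(-7 - 2))/(8*(-7 - 2)) + 61)² = ((⅛)*(1 + 1/(-9))/(-9) + 61)² = ((⅛)*(-⅑)*(1 - ⅑) + 61)² = ((⅛)*(-⅑)*(8/9) + 61)² = (-1/81 + 61)² = (4940/81)² = 24403600/6561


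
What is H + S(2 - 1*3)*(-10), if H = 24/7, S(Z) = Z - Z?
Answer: 24/7 ≈ 3.4286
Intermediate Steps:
S(Z) = 0
H = 24/7 (H = 24*(1/7) = 24/7 ≈ 3.4286)
H + S(2 - 1*3)*(-10) = 24/7 + 0*(-10) = 24/7 + 0 = 24/7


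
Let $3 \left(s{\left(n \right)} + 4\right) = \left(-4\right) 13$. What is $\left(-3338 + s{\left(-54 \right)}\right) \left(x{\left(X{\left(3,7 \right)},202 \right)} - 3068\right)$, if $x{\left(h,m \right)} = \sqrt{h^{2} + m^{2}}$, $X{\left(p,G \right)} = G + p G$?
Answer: $\frac{30919304}{3} - \frac{20156 \sqrt{10397}}{3} \approx 9.6214 \cdot 10^{6}$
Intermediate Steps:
$X{\left(p,G \right)} = G + G p$
$s{\left(n \right)} = - \frac{64}{3}$ ($s{\left(n \right)} = -4 + \frac{\left(-4\right) 13}{3} = -4 + \frac{1}{3} \left(-52\right) = -4 - \frac{52}{3} = - \frac{64}{3}$)
$\left(-3338 + s{\left(-54 \right)}\right) \left(x{\left(X{\left(3,7 \right)},202 \right)} - 3068\right) = \left(-3338 - \frac{64}{3}\right) \left(\sqrt{\left(7 \left(1 + 3\right)\right)^{2} + 202^{2}} - 3068\right) = - \frac{10078 \left(\sqrt{\left(7 \cdot 4\right)^{2} + 40804} - 3068\right)}{3} = - \frac{10078 \left(\sqrt{28^{2} + 40804} - 3068\right)}{3} = - \frac{10078 \left(\sqrt{784 + 40804} - 3068\right)}{3} = - \frac{10078 \left(\sqrt{41588} - 3068\right)}{3} = - \frac{10078 \left(2 \sqrt{10397} - 3068\right)}{3} = - \frac{10078 \left(-3068 + 2 \sqrt{10397}\right)}{3} = \frac{30919304}{3} - \frac{20156 \sqrt{10397}}{3}$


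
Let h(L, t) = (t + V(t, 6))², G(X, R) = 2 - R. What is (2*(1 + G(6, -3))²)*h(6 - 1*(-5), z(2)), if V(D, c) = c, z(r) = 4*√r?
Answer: 4896 + 3456*√2 ≈ 9783.5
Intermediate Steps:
h(L, t) = (6 + t)² (h(L, t) = (t + 6)² = (6 + t)²)
(2*(1 + G(6, -3))²)*h(6 - 1*(-5), z(2)) = (2*(1 + (2 - 1*(-3)))²)*(6 + 4*√2)² = (2*(1 + (2 + 3))²)*(6 + 4*√2)² = (2*(1 + 5)²)*(6 + 4*√2)² = (2*6²)*(6 + 4*√2)² = (2*36)*(6 + 4*√2)² = 72*(6 + 4*√2)²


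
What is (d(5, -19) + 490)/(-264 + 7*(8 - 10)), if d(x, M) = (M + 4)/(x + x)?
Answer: -977/556 ≈ -1.7572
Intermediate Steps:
d(x, M) = (4 + M)/(2*x) (d(x, M) = (4 + M)/((2*x)) = (4 + M)*(1/(2*x)) = (4 + M)/(2*x))
(d(5, -19) + 490)/(-264 + 7*(8 - 10)) = ((½)*(4 - 19)/5 + 490)/(-264 + 7*(8 - 10)) = ((½)*(⅕)*(-15) + 490)/(-264 + 7*(-2)) = (-3/2 + 490)/(-264 - 14) = (977/2)/(-278) = (977/2)*(-1/278) = -977/556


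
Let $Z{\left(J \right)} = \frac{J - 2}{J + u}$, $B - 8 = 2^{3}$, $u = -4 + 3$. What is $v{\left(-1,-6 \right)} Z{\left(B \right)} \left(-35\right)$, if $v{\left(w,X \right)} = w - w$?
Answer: $0$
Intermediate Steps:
$u = -1$
$v{\left(w,X \right)} = 0$
$B = 16$ ($B = 8 + 2^{3} = 8 + 8 = 16$)
$Z{\left(J \right)} = \frac{-2 + J}{-1 + J}$ ($Z{\left(J \right)} = \frac{J - 2}{J - 1} = \frac{-2 + J}{-1 + J}$)
$v{\left(-1,-6 \right)} Z{\left(B \right)} \left(-35\right) = 0 \frac{-2 + 16}{-1 + 16} \left(-35\right) = 0 \cdot \frac{1}{15} \cdot 14 \left(-35\right) = 0 \cdot \frac{14}{15} \left(-35\right) = 0 \left(-35\right) = 0$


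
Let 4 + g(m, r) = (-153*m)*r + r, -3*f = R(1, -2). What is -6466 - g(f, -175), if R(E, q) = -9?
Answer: -86612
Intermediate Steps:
f = 3 (f = -⅓*(-9) = 3)
g(m, r) = -4 + r - 153*m*r (g(m, r) = -4 + ((-153*m)*r + r) = -4 + (-153*m*r + r) = -4 + (r - 153*m*r) = -4 + r - 153*m*r)
-6466 - g(f, -175) = -6466 - (-4 - 175 - 153*3*(-175)) = -6466 - (-4 - 175 + 80325) = -6466 - 1*80146 = -6466 - 80146 = -86612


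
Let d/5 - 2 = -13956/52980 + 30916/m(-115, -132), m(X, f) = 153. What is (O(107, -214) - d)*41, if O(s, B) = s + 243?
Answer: -3705684181/135099 ≈ -27429.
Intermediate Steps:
O(s, B) = 243 + s
d = 137667191/135099 (d = 10 + 5*(-13956/52980 + 30916/153) = 10 + 5*(-13956*1/52980 + 30916*(1/153)) = 10 + 5*(-1163/4415 + 30916/153) = 10 + 5*(136316201/675495) = 10 + 136316201/135099 = 137667191/135099 ≈ 1019.0)
(O(107, -214) - d)*41 = ((243 + 107) - 1*137667191/135099)*41 = (350 - 137667191/135099)*41 = -90382541/135099*41 = -3705684181/135099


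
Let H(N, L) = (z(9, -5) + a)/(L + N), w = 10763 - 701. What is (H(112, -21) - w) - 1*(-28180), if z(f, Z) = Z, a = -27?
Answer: 1648706/91 ≈ 18118.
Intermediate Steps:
w = 10062
H(N, L) = -32/(L + N) (H(N, L) = (-5 - 27)/(L + N) = -32/(L + N))
(H(112, -21) - w) - 1*(-28180) = (-32/(-21 + 112) - 1*10062) - 1*(-28180) = (-32/91 - 10062) + 28180 = -915674/91 + 28180 = 1648706/91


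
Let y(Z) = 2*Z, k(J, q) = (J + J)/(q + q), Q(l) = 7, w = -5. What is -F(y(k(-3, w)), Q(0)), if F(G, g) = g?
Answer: -7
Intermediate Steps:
k(J, q) = J/q (k(J, q) = (2*J)/((2*q)) = (2*J)*(1/(2*q)) = J/q)
-F(y(k(-3, w)), Q(0)) = -1*7 = -7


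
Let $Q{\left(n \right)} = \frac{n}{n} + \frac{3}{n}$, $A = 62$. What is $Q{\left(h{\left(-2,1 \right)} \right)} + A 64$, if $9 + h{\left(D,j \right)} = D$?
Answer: $\frac{43656}{11} \approx 3968.7$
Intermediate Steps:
$h{\left(D,j \right)} = -9 + D$
$Q{\left(n \right)} = 1 + \frac{3}{n}$
$Q{\left(h{\left(-2,1 \right)} \right)} + A 64 = \frac{3 - 11}{-9 - 2} + 62 \cdot 64 = \frac{3 - 11}{-11} + 3968 = \left(- \frac{1}{11}\right) \left(-8\right) + 3968 = \frac{8}{11} + 3968 = \frac{43656}{11}$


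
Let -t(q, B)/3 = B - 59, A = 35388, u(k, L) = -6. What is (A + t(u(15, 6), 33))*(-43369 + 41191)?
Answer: -77244948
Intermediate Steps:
t(q, B) = 177 - 3*B (t(q, B) = -3*(B - 59) = -3*(-59 + B) = 177 - 3*B)
(A + t(u(15, 6), 33))*(-43369 + 41191) = (35388 + (177 - 3*33))*(-43369 + 41191) = (35388 + (177 - 99))*(-2178) = (35388 + 78)*(-2178) = 35466*(-2178) = -77244948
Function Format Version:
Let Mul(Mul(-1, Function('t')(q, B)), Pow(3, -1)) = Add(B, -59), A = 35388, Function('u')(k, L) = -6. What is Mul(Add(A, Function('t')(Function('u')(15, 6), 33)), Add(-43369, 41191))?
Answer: -77244948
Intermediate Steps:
Function('t')(q, B) = Add(177, Mul(-3, B)) (Function('t')(q, B) = Mul(-3, Add(B, -59)) = Mul(-3, Add(-59, B)) = Add(177, Mul(-3, B)))
Mul(Add(A, Function('t')(Function('u')(15, 6), 33)), Add(-43369, 41191)) = Mul(Add(35388, Add(177, Mul(-3, 33))), Add(-43369, 41191)) = Mul(Add(35388, Add(177, -99)), -2178) = Mul(Add(35388, 78), -2178) = Mul(35466, -2178) = -77244948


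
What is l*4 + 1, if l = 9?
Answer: 37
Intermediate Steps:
l*4 + 1 = 9*4 + 1 = 36 + 1 = 37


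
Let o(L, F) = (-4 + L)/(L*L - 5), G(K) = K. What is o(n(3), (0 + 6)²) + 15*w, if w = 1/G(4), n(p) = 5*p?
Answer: 19/5 ≈ 3.8000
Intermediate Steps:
o(L, F) = (-4 + L)/(-5 + L²) (o(L, F) = (-4 + L)/(L² - 5) = (-4 + L)/(-5 + L²))
w = ¼ (w = 1/4 = ¼ ≈ 0.25000)
o(n(3), (0 + 6)²) + 15*w = (-4 + 5*3)/(-5 + (5*3)²) + 15*(¼) = (-4 + 15)/(-5 + 15²) + 15/4 = 11/(-5 + 225) + 15/4 = 11/220 + 15/4 = (1/220)*11 + 15/4 = 1/20 + 15/4 = 19/5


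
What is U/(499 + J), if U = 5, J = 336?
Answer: 1/167 ≈ 0.0059880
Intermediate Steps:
U/(499 + J) = 5/(499 + 336) = 5/835 = 5*(1/835) = 1/167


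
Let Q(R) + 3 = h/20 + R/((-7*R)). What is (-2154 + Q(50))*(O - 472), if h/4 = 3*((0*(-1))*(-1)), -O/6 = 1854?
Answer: 175099600/7 ≈ 2.5014e+7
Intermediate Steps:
O = -11124 (O = -6*1854 = -11124)
h = 0 (h = 4*(3*((0*(-1))*(-1))) = 4*(3*(0*(-1))) = 4*(3*0) = 4*0 = 0)
Q(R) = -22/7 (Q(R) = -3 + (0/20 + R/((-7*R))) = -3 + (0*(1/20) + R*(-1/(7*R))) = -3 + (0 - ⅐) = -3 - ⅐ = -22/7)
(-2154 + Q(50))*(O - 472) = (-2154 - 22/7)*(-11124 - 472) = -15100/7*(-11596) = 175099600/7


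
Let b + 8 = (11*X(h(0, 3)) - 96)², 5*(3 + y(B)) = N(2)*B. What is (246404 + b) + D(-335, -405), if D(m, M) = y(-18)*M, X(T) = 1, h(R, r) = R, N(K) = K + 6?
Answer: 266500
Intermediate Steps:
N(K) = 6 + K
y(B) = -3 + 8*B/5 (y(B) = -3 + ((6 + 2)*B)/5 = -3 + (8*B)/5 = -3 + 8*B/5)
b = 7217 (b = -8 + (11*1 - 96)² = -8 + (11 - 96)² = -8 + (-85)² = -8 + 7225 = 7217)
D(m, M) = -159*M/5 (D(m, M) = (-3 + (8/5)*(-18))*M = (-3 - 144/5)*M = -159*M/5)
(246404 + b) + D(-335, -405) = (246404 + 7217) - 159/5*(-405) = 253621 + 12879 = 266500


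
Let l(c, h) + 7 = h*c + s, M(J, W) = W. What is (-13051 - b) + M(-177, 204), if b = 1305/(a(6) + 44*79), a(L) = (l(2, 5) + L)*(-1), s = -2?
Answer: -44567548/3469 ≈ -12847.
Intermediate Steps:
l(c, h) = -9 + c*h (l(c, h) = -7 + (h*c - 2) = -7 + (c*h - 2) = -7 + (-2 + c*h) = -9 + c*h)
a(L) = -1 - L (a(L) = ((-9 + 2*5) + L)*(-1) = ((-9 + 10) + L)*(-1) = (1 + L)*(-1) = -1 - L)
b = 1305/3469 (b = 1305/((-1 - 1*6) + 44*79) = 1305/((-1 - 6) + 3476) = 1305/(-7 + 3476) = 1305/3469 ≈ 0.37619)
(-13051 - b) + M(-177, 204) = (-13051 - 1*1305/3469) + 204 = (-13051 - 1305/3469) + 204 = -45275224/3469 + 204 = -44567548/3469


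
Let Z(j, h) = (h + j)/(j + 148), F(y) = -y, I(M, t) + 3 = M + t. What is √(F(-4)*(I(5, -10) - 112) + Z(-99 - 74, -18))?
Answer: 7*I*√241/5 ≈ 21.734*I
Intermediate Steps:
I(M, t) = -3 + M + t (I(M, t) = -3 + (M + t) = -3 + M + t)
Z(j, h) = (h + j)/(148 + j)
√(F(-4)*(I(5, -10) - 112) + Z(-99 - 74, -18)) = √((-1*(-4))*((-3 + 5 - 10) - 112) + (-18 + (-99 - 74))/(148 + (-99 - 74))) = √(4*(-8 - 112) + (-18 - 173)/(148 - 173)) = √(4*(-120) - 191/(-25)) = √(-480 - 1/25*(-191)) = √(-480 + 191/25) = √(-11809/25) = 7*I*√241/5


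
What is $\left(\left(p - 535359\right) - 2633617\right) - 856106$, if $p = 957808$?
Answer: $-3067274$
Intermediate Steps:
$\left(\left(p - 535359\right) - 2633617\right) - 856106 = \left(\left(957808 - 535359\right) - 2633617\right) - 856106 = \left(422449 - 2633617\right) - 856106 = -2211168 - 856106 = -3067274$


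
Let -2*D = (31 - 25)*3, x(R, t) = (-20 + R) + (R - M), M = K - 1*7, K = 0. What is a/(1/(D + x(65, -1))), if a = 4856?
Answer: 524448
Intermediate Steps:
M = -7 (M = 0 - 1*7 = 0 - 7 = -7)
x(R, t) = -13 + 2*R (x(R, t) = (-20 + R) + (R - 1*(-7)) = (-20 + R) + (R + 7) = (-20 + R) + (7 + R) = -13 + 2*R)
D = -9 (D = -(31 - 25)*3/2 = -3*3 = -1/2*18 = -9)
a/(1/(D + x(65, -1))) = 4856/(1/(-9 + (-13 + 2*65))) = 4856/(1/(-9 + (-13 + 130))) = 4856/(1/(-9 + 117)) = 4856/(1/108) = 4856*108 = 524448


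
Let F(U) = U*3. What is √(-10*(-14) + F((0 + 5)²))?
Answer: √215 ≈ 14.663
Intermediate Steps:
F(U) = 3*U
√(-10*(-14) + F((0 + 5)²)) = √(-10*(-14) + 3*(0 + 5)²) = √(140 + 3*5²) = √(140 + 3*25) = √(140 + 75) = √215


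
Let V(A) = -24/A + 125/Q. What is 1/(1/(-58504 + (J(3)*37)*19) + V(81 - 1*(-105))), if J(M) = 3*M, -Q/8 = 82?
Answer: -1061071472/339118659 ≈ -3.1289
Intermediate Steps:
Q = -656 (Q = -8*82 = -656)
V(A) = -125/656 - 24/A (V(A) = -24/A + 125/(-656) = -24/A + 125*(-1/656) = -24/A - 125/656 = -125/656 - 24/A)
1/(1/(-58504 + (J(3)*37)*19) + V(81 - 1*(-105))) = 1/(1/(-58504 + ((3*3)*37)*19) + (-125/656 - 24/(81 - 1*(-105)))) = 1/(1/(-58504 + (9*37)*19) + (-125/656 - 24/(81 + 105))) = 1/(1/(-58504 + 333*19) + (-125/656 - 24/186)) = 1/(1/(-58504 + 6327) + (-125/656 - 24*1/186)) = 1/(1/(-52177) + (-125/656 - 4/31)) = 1/(-1/52177 - 6499/20336) = 1/(-339118659/1061071472) = -1061071472/339118659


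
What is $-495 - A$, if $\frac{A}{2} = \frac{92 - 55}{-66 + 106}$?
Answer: $- \frac{9937}{20} \approx -496.85$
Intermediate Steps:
$A = \frac{37}{20}$ ($A = 2 \frac{92 - 55}{-66 + 106} = 2 \cdot \frac{37}{40} = \frac{37}{20} \approx 1.85$)
$-495 - A = -495 - \frac{37}{20} = - \frac{9937}{20}$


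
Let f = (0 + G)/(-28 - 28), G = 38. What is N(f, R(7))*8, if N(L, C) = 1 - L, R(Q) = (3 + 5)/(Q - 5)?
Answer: 94/7 ≈ 13.429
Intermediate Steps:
R(Q) = 8/(-5 + Q)
f = -19/28 (f = (0 + 38)/(-28 - 28) = 38/(-56) = 38*(-1/56) = -19/28 ≈ -0.67857)
N(f, R(7))*8 = (1 - 1*(-19/28))*8 = (1 + 19/28)*8 = (47/28)*8 = 94/7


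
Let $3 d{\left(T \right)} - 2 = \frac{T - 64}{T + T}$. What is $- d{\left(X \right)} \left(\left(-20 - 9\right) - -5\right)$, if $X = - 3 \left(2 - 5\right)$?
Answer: $- \frac{76}{9} \approx -8.4444$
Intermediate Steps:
$X = 9$ ($X = \left(-3\right) \left(-3\right) = 9$)
$d{\left(T \right)} = \frac{2}{3} + \frac{-64 + T}{6 T}$ ($d{\left(T \right)} = \frac{2}{3} + \frac{\left(T - 64\right) \frac{1}{T + T}}{3} = \frac{2}{3} + \frac{\left(-64 + T\right) \frac{1}{2 T}}{3} = \frac{2}{3} + \frac{\frac{1}{2} \frac{1}{T} \left(-64 + T\right)}{3} = \frac{2}{3} + \frac{-64 + T}{6 T}$)
$- d{\left(X \right)} \left(\left(-20 - 9\right) - -5\right) = - \frac{-64 + 5 \cdot 9}{6 \cdot 9} \left(\left(-20 - 9\right) - -5\right) = - \frac{-64 + 45}{6 \cdot 9} \left(\left(-20 - 9\right) + 5\right) = - \frac{-19}{6 \cdot 9} \left(-29 + 5\right) = \left(-1\right) \left(- \frac{19}{54}\right) \left(-24\right) = \frac{19}{54} \left(-24\right) = - \frac{76}{9}$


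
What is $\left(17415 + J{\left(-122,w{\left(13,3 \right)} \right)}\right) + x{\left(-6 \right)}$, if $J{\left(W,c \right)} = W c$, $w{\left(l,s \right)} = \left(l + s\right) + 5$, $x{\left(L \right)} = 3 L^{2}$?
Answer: $14961$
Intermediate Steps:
$w{\left(l,s \right)} = 5 + l + s$
$\left(17415 + J{\left(-122,w{\left(13,3 \right)} \right)}\right) + x{\left(-6 \right)} = \left(17415 - 122 \left(5 + 13 + 3\right)\right) + 3 \left(-6\right)^{2} = \left(17415 - 2562\right) + 3 \cdot 36 = \left(17415 - 2562\right) + 108 = 14853 + 108 = 14961$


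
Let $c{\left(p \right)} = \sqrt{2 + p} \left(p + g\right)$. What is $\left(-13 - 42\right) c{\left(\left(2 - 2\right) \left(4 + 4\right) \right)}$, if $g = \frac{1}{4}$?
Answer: $- \frac{55 \sqrt{2}}{4} \approx -19.445$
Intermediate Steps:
$g = \frac{1}{4} \approx 0.25$
$c{\left(p \right)} = \sqrt{2 + p} \left(\frac{1}{4} + p\right)$ ($c{\left(p \right)} = \sqrt{2 + p} \left(p + \frac{1}{4}\right) = \sqrt{2 + p} \left(\frac{1}{4} + p\right)$)
$\left(-13 - 42\right) c{\left(\left(2 - 2\right) \left(4 + 4\right) \right)} = \left(-13 - 42\right) \sqrt{2 + \left(2 - 2\right) \left(4 + 4\right)} \left(\frac{1}{4} + \left(2 - 2\right) \left(4 + 4\right)\right) = - 55 \sqrt{2 + 0 \cdot 8} \left(\frac{1}{4} + 0 \cdot 8\right) = - 55 \sqrt{2 + 0} \left(\frac{1}{4} + 0\right) = - 55 \sqrt{2} \cdot \frac{1}{4} = - 55 \frac{\sqrt{2}}{4} = - \frac{55 \sqrt{2}}{4}$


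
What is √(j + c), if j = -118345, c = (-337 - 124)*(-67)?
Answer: I*√87458 ≈ 295.73*I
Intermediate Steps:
c = 30887 (c = -461*(-67) = 30887)
√(j + c) = √(-118345 + 30887) = √(-87458) = I*√87458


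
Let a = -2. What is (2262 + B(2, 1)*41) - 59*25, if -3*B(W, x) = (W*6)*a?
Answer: 1115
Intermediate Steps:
B(W, x) = 4*W (B(W, x) = -W*6*(-2)/3 = -6*W*(-2)/3 = -(-4)*W = 4*W)
(2262 + B(2, 1)*41) - 59*25 = (2262 + (4*2)*41) - 59*25 = (2262 + 8*41) - 1475 = (2262 + 328) - 1475 = 2590 - 1475 = 1115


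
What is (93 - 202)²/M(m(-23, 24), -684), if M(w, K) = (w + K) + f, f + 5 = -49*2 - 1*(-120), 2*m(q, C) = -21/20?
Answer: -475240/26701 ≈ -17.799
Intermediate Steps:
m(q, C) = -21/40 (m(q, C) = (-21/20)/2 = (-21*1/20)/2 = (½)*(-21/20) = -21/40)
f = 17 (f = -5 + (-49*2 - 1*(-120)) = -5 + (-98 + 120) = -5 + 22 = 17)
M(w, K) = 17 + K + w (M(w, K) = (w + K) + 17 = (K + w) + 17 = 17 + K + w)
(93 - 202)²/M(m(-23, 24), -684) = (93 - 202)²/(17 - 684 - 21/40) = (-109)²/(-26701/40) = 11881*(-40/26701) = -475240/26701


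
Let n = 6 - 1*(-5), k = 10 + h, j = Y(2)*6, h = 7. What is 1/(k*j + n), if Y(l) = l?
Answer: 1/215 ≈ 0.0046512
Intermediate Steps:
j = 12 (j = 2*6 = 12)
k = 17 (k = 10 + 7 = 17)
n = 11 (n = 6 + 5 = 11)
1/(k*j + n) = 1/(17*12 + 11) = 1/(204 + 11) = 1/215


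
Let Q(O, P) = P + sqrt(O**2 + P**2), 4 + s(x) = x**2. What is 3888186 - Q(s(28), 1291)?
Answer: 3886895 - sqrt(2275081) ≈ 3.8854e+6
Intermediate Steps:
s(x) = -4 + x**2
3888186 - Q(s(28), 1291) = 3888186 - (1291 + sqrt((-4 + 28**2)**2 + 1291**2)) = 3888186 - (1291 + sqrt((-4 + 784)**2 + 1666681)) = 3888186 - (1291 + sqrt(780**2 + 1666681)) = 3888186 - (1291 + sqrt(608400 + 1666681)) = 3888186 - (1291 + sqrt(2275081)) = 3888186 + (-1291 - sqrt(2275081)) = 3886895 - sqrt(2275081)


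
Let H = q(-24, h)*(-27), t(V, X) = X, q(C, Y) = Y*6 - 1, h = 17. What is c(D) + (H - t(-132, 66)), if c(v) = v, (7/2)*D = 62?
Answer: -19427/7 ≈ -2775.3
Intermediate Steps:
D = 124/7 (D = (2/7)*62 = 124/7 ≈ 17.714)
q(C, Y) = -1 + 6*Y (q(C, Y) = 6*Y - 1 = -1 + 6*Y)
H = -2727 (H = (-1 + 6*17)*(-27) = (-1 + 102)*(-27) = 101*(-27) = -2727)
c(D) + (H - t(-132, 66)) = 124/7 + (-2727 - 1*66) = 124/7 + (-2727 - 66) = 124/7 - 2793 = -19427/7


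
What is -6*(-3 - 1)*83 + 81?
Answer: 2073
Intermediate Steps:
-6*(-3 - 1)*83 + 81 = -6*(-4)*83 + 81 = 24*83 + 81 = 1992 + 81 = 2073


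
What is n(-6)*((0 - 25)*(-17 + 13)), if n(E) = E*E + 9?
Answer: 4500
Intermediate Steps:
n(E) = 9 + E**2 (n(E) = E**2 + 9 = 9 + E**2)
n(-6)*((0 - 25)*(-17 + 13)) = (9 + (-6)**2)*((0 - 25)*(-17 + 13)) = (9 + 36)*(-25*(-4)) = 45*100 = 4500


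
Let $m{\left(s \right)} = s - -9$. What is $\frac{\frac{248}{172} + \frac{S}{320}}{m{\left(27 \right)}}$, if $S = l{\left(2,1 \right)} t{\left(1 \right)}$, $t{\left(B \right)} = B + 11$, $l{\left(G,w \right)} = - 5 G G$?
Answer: $\frac{119}{6192} \approx 0.019218$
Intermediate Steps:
$m{\left(s \right)} = 9 + s$ ($m{\left(s \right)} = s + 9 = 9 + s$)
$l{\left(G,w \right)} = - 5 G^{2}$
$t{\left(B \right)} = 11 + B$
$S = -240$ ($S = - 5 \cdot 2^{2} \left(11 + 1\right) = \left(-5\right) 4 \cdot 12 = \left(-20\right) 12 = -240$)
$\frac{\frac{248}{172} + \frac{S}{320}}{m{\left(27 \right)}} = \frac{\frac{248}{172} - \frac{240}{320}}{9 + 27} = \frac{248 \cdot \frac{1}{172} - \frac{3}{4}}{36} = \left(\frac{62}{43} - \frac{3}{4}\right) \frac{1}{36} = \frac{119}{172} \cdot \frac{1}{36} = \frac{119}{6192}$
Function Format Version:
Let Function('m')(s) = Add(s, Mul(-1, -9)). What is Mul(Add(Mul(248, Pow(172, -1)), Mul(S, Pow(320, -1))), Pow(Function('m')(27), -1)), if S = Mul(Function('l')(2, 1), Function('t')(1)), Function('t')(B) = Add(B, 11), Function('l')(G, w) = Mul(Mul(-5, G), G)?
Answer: Rational(119, 6192) ≈ 0.019218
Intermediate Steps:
Function('m')(s) = Add(9, s) (Function('m')(s) = Add(s, 9) = Add(9, s))
Function('l')(G, w) = Mul(-5, Pow(G, 2))
Function('t')(B) = Add(11, B)
S = -240 (S = Mul(Mul(-5, Pow(2, 2)), Add(11, 1)) = Mul(Mul(-5, 4), 12) = Mul(-20, 12) = -240)
Mul(Add(Mul(248, Pow(172, -1)), Mul(S, Pow(320, -1))), Pow(Function('m')(27), -1)) = Mul(Add(Mul(248, Pow(172, -1)), Mul(-240, Pow(320, -1))), Pow(Add(9, 27), -1)) = Mul(Add(Mul(248, Rational(1, 172)), Mul(-240, Rational(1, 320))), Pow(36, -1)) = Mul(Add(Rational(62, 43), Rational(-3, 4)), Rational(1, 36)) = Mul(Rational(119, 172), Rational(1, 36)) = Rational(119, 6192)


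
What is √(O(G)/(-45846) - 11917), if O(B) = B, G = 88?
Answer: I*√77308082105/2547 ≈ 109.17*I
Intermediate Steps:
√(O(G)/(-45846) - 11917) = √(88/(-45846) - 11917) = √(88*(-1/45846) - 11917) = √(-44/22923 - 11917) = √(-273173435/22923) = I*√77308082105/2547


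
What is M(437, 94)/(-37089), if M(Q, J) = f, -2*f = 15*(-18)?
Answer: -15/4121 ≈ -0.0036399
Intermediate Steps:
f = 135 (f = -15*(-18)/2 = -½*(-270) = 135)
M(Q, J) = 135
M(437, 94)/(-37089) = 135/(-37089) = 135*(-1/37089) = -15/4121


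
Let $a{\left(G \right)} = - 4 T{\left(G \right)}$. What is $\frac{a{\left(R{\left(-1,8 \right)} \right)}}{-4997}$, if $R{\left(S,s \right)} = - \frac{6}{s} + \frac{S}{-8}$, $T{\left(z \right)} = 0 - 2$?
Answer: $- \frac{8}{4997} \approx -0.001601$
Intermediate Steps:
$T{\left(z \right)} = -2$
$R{\left(S,s \right)} = - \frac{6}{s} - \frac{S}{8}$ ($R{\left(S,s \right)} = - \frac{6}{s} + S \left(- \frac{1}{8}\right) = - \frac{6}{s} - \frac{S}{8}$)
$a{\left(G \right)} = 8$ ($a{\left(G \right)} = \left(-4\right) \left(-2\right) = 8$)
$\frac{a{\left(R{\left(-1,8 \right)} \right)}}{-4997} = \frac{8}{-4997} = 8 \left(- \frac{1}{4997}\right) = - \frac{8}{4997}$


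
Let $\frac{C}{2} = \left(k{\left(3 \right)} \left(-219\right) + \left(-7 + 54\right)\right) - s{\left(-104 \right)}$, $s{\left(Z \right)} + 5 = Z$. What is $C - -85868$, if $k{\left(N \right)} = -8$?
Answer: $89684$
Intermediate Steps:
$s{\left(Z \right)} = -5 + Z$
$C = 3816$ ($C = 2 \left(\left(\left(-8\right) \left(-219\right) + \left(-7 + 54\right)\right) - \left(-5 - 104\right)\right) = 2 \left(\left(1752 + 47\right) - -109\right) = 2 \left(1799 + 109\right) = 2 \cdot 1908 = 3816$)
$C - -85868 = 3816 - -85868 = 3816 + 85868 = 89684$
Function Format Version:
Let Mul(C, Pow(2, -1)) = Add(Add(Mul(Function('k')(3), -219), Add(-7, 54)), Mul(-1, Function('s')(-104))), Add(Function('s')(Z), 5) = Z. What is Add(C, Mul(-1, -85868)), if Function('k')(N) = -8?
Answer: 89684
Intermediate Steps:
Function('s')(Z) = Add(-5, Z)
C = 3816 (C = Mul(2, Add(Add(Mul(-8, -219), Add(-7, 54)), Mul(-1, Add(-5, -104)))) = Mul(2, Add(Add(1752, 47), Mul(-1, -109))) = Mul(2, Add(1799, 109)) = Mul(2, 1908) = 3816)
Add(C, Mul(-1, -85868)) = Add(3816, Mul(-1, -85868)) = Add(3816, 85868) = 89684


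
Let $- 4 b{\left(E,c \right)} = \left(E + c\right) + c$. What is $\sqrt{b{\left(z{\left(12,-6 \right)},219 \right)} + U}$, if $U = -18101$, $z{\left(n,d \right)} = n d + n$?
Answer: $\frac{i \sqrt{72782}}{2} \approx 134.89 i$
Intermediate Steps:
$z{\left(n,d \right)} = n + d n$ ($z{\left(n,d \right)} = d n + n = n + d n$)
$b{\left(E,c \right)} = - \frac{c}{2} - \frac{E}{4}$ ($b{\left(E,c \right)} = - \frac{\left(E + c\right) + c}{4} = - \frac{E + 2 c}{4} = - \frac{c}{2} - \frac{E}{4}$)
$\sqrt{b{\left(z{\left(12,-6 \right)},219 \right)} + U} = \sqrt{\left(\left(- \frac{1}{2}\right) 219 - \frac{12 \left(1 - 6\right)}{4}\right) - 18101} = \sqrt{\left(- \frac{219}{2} - \frac{12 \left(-5\right)}{4}\right) - 18101} = \sqrt{\left(- \frac{219}{2} - -15\right) - 18101} = \sqrt{\left(- \frac{219}{2} + 15\right) - 18101} = \sqrt{- \frac{189}{2} - 18101} = \sqrt{- \frac{36391}{2}} = \frac{i \sqrt{72782}}{2}$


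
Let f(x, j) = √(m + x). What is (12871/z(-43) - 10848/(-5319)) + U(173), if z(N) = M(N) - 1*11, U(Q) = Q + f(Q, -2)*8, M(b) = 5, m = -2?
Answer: -6986071/3546 + 24*√19 ≈ -1865.5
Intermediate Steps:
f(x, j) = √(-2 + x)
U(Q) = Q + 8*√(-2 + Q) (U(Q) = Q + √(-2 + Q)*8 = Q + 8*√(-2 + Q))
z(N) = -6 (z(N) = 5 - 1*11 = 5 - 11 = -6)
(12871/z(-43) - 10848/(-5319)) + U(173) = (12871/(-6) - 10848/(-5319)) + (173 + 8*√(-2 + 173)) = (12871*(-⅙) - 10848*(-1/5319)) + (173 + 8*√171) = (-12871/6 + 3616/1773) + (173 + 8*(3*√19)) = -7599529/3546 + (173 + 24*√19) = -6986071/3546 + 24*√19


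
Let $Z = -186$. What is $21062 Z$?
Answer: $-3917532$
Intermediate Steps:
$21062 Z = 21062 \left(-186\right) = -3917532$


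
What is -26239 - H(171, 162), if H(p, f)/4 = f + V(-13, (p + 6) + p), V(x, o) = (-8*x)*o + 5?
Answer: -171675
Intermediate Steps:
V(x, o) = 5 - 8*o*x (V(x, o) = -8*o*x + 5 = 5 - 8*o*x)
H(p, f) = 2516 + 4*f + 832*p (H(p, f) = 4*(f + (5 - 8*((p + 6) + p)*(-13))) = 4*(f + (5 - 8*((6 + p) + p)*(-13))) = 4*(f + (5 - 8*(6 + 2*p)*(-13))) = 4*(f + (5 + (624 + 208*p))) = 4*(f + (629 + 208*p)) = 4*(629 + f + 208*p) = 2516 + 4*f + 832*p)
-26239 - H(171, 162) = -26239 - (2516 + 4*162 + 832*171) = -26239 - (2516 + 648 + 142272) = -26239 - 1*145436 = -26239 - 145436 = -171675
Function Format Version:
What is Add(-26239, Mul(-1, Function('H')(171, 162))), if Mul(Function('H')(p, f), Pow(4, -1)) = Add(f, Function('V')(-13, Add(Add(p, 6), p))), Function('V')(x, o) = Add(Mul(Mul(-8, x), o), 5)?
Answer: -171675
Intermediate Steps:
Function('V')(x, o) = Add(5, Mul(-8, o, x)) (Function('V')(x, o) = Add(Mul(-8, o, x), 5) = Add(5, Mul(-8, o, x)))
Function('H')(p, f) = Add(2516, Mul(4, f), Mul(832, p)) (Function('H')(p, f) = Mul(4, Add(f, Add(5, Mul(-8, Add(Add(p, 6), p), -13)))) = Mul(4, Add(f, Add(5, Mul(-8, Add(Add(6, p), p), -13)))) = Mul(4, Add(f, Add(5, Mul(-8, Add(6, Mul(2, p)), -13)))) = Mul(4, Add(f, Add(5, Add(624, Mul(208, p))))) = Mul(4, Add(f, Add(629, Mul(208, p)))) = Mul(4, Add(629, f, Mul(208, p))) = Add(2516, Mul(4, f), Mul(832, p)))
Add(-26239, Mul(-1, Function('H')(171, 162))) = Add(-26239, Mul(-1, Add(2516, Mul(4, 162), Mul(832, 171)))) = Add(-26239, Mul(-1, Add(2516, 648, 142272))) = Add(-26239, Mul(-1, 145436)) = Add(-26239, -145436) = -171675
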